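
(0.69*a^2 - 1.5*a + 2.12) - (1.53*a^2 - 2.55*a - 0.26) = -0.84*a^2 + 1.05*a + 2.38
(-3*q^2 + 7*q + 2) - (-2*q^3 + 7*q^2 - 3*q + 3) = 2*q^3 - 10*q^2 + 10*q - 1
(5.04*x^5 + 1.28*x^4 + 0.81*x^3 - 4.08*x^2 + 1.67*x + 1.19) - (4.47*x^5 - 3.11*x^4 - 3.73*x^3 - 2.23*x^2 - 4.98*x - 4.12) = 0.57*x^5 + 4.39*x^4 + 4.54*x^3 - 1.85*x^2 + 6.65*x + 5.31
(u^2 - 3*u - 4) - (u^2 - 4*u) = u - 4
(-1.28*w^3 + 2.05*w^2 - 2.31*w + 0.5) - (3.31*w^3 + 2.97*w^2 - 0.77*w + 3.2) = -4.59*w^3 - 0.92*w^2 - 1.54*w - 2.7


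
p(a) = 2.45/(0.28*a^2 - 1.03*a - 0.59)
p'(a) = 2.45*(1.03 - 0.56*a)/(0.28*a^2 - 1.03*a - 0.59)^2 = (2.5235 - 1.372*a)/(-0.28*a^2 + 1.03*a + 0.59)^2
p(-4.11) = 0.29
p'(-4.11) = 0.12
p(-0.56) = 32.84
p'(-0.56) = 591.38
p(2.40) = -1.69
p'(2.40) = -0.37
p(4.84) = 2.49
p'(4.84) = -4.25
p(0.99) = -1.83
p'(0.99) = 0.65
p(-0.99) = 3.48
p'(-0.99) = 7.83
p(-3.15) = 0.45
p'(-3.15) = 0.23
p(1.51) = -1.63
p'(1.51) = 0.20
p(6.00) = 0.74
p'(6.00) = -0.52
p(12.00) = 0.09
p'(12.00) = -0.02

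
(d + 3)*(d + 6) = d^2 + 9*d + 18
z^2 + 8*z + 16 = (z + 4)^2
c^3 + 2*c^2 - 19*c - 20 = (c - 4)*(c + 1)*(c + 5)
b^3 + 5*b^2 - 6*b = b*(b - 1)*(b + 6)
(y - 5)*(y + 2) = y^2 - 3*y - 10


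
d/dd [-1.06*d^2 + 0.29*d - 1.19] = 0.29 - 2.12*d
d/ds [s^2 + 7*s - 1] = 2*s + 7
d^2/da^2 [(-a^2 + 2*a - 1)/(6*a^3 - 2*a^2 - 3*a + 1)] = 4*(-18*a^6 + 108*a^5 - 171*a^4 + 94*a^3 - 18*a^2 + 6*a - 3)/(216*a^9 - 216*a^8 - 252*a^7 + 316*a^6 + 54*a^5 - 150*a^4 + 27*a^3 + 21*a^2 - 9*a + 1)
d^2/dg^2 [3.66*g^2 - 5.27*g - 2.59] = 7.32000000000000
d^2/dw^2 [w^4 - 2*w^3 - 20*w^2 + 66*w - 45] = 12*w^2 - 12*w - 40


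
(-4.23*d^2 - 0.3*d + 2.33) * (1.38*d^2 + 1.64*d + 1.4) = -5.8374*d^4 - 7.3512*d^3 - 3.1986*d^2 + 3.4012*d + 3.262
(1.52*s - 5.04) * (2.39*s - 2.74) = 3.6328*s^2 - 16.2104*s + 13.8096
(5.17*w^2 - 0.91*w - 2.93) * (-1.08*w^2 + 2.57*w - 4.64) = -5.5836*w^4 + 14.2697*w^3 - 23.1631*w^2 - 3.3077*w + 13.5952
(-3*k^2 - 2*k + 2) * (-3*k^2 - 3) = 9*k^4 + 6*k^3 + 3*k^2 + 6*k - 6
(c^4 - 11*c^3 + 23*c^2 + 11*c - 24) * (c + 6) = c^5 - 5*c^4 - 43*c^3 + 149*c^2 + 42*c - 144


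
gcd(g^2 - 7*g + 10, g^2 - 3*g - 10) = g - 5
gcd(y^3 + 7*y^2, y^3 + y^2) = y^2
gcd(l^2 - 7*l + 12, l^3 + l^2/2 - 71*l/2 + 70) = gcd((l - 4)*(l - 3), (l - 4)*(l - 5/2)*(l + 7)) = l - 4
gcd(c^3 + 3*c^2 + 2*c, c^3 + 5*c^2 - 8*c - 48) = 1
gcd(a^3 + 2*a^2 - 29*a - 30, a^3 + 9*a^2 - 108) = a + 6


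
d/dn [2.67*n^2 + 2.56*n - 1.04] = 5.34*n + 2.56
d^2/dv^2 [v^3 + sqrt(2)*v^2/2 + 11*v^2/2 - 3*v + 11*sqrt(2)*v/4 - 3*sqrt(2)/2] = 6*v + sqrt(2) + 11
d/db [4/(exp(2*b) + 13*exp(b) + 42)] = (-8*exp(b) - 52)*exp(b)/(exp(2*b) + 13*exp(b) + 42)^2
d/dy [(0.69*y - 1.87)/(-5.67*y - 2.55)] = (-70.094808*y - 31.52412)/(5.67*y + 2.55)^3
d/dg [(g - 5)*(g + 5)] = 2*g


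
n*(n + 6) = n^2 + 6*n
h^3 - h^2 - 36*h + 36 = (h - 6)*(h - 1)*(h + 6)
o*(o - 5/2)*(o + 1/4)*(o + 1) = o^4 - 5*o^3/4 - 23*o^2/8 - 5*o/8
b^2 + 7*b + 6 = (b + 1)*(b + 6)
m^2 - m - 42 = (m - 7)*(m + 6)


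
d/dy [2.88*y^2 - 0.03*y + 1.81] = 5.76*y - 0.03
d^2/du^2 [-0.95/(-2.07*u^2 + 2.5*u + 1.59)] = (8.14131*u^2 - 9.8325*u - 0.95*(4.14*u - 2.5)*(8.28*u - 5.0) - 6.25347)/(-2.07*u^2 + 2.5*u + 1.59)^3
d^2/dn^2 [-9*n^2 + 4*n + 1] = -18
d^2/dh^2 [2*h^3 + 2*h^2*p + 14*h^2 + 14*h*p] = 12*h + 4*p + 28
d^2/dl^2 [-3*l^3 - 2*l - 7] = -18*l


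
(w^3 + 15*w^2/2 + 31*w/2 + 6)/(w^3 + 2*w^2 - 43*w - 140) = (2*w^2 + 7*w + 3)/(2*(w^2 - 2*w - 35))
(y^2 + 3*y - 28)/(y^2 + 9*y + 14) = (y - 4)/(y + 2)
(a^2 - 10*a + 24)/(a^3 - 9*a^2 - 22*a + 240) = (a - 4)/(a^2 - 3*a - 40)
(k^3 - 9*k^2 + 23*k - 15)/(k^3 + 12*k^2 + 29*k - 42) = (k^2 - 8*k + 15)/(k^2 + 13*k + 42)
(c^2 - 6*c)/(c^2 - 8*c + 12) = c/(c - 2)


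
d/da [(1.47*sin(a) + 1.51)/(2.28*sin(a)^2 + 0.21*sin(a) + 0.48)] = (-3.3516*sin(a)^2 - 6.8856*sin(a) + 0.3885)*cos(a)/(5.1984*sin(a)^4 + 0.9576*sin(a)^3 + 2.2329*sin(a)^2 + 0.2016*sin(a) + 0.2304)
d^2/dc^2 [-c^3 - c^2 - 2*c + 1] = -6*c - 2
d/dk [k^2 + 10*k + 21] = 2*k + 10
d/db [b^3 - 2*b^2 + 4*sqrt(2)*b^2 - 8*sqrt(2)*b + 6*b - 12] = 3*b^2 - 4*b + 8*sqrt(2)*b - 8*sqrt(2) + 6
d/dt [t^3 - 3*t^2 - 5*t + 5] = 3*t^2 - 6*t - 5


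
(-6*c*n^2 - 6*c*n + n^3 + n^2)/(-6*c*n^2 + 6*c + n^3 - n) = n/(n - 1)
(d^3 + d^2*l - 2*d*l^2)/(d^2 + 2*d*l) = d - l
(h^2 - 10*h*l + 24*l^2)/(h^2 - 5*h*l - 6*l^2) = (h - 4*l)/(h + l)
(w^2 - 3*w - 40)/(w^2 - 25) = (w - 8)/(w - 5)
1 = 1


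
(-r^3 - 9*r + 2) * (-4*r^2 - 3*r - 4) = 4*r^5 + 3*r^4 + 40*r^3 + 19*r^2 + 30*r - 8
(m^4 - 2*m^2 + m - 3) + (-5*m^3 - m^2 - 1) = m^4 - 5*m^3 - 3*m^2 + m - 4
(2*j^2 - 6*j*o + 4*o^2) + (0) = 2*j^2 - 6*j*o + 4*o^2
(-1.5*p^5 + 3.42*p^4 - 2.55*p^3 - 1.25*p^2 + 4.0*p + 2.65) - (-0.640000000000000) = -1.5*p^5 + 3.42*p^4 - 2.55*p^3 - 1.25*p^2 + 4.0*p + 3.29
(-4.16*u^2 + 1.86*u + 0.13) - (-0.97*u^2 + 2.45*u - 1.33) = -3.19*u^2 - 0.59*u + 1.46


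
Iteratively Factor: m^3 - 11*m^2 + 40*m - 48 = (m - 4)*(m^2 - 7*m + 12) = (m - 4)^2*(m - 3)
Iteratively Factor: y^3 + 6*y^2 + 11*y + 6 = (y + 3)*(y^2 + 3*y + 2) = (y + 2)*(y + 3)*(y + 1)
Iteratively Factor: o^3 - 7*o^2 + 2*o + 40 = (o - 4)*(o^2 - 3*o - 10) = (o - 4)*(o + 2)*(o - 5)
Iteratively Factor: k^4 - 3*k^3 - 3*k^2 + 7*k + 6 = (k + 1)*(k^3 - 4*k^2 + k + 6) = (k + 1)^2*(k^2 - 5*k + 6) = (k - 3)*(k + 1)^2*(k - 2)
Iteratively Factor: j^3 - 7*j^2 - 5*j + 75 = (j - 5)*(j^2 - 2*j - 15) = (j - 5)^2*(j + 3)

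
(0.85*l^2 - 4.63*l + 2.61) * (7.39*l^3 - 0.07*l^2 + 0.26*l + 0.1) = 6.2815*l^5 - 34.2752*l^4 + 19.833*l^3 - 1.3015*l^2 + 0.2156*l + 0.261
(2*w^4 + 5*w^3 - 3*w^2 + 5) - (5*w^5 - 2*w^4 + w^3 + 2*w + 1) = -5*w^5 + 4*w^4 + 4*w^3 - 3*w^2 - 2*w + 4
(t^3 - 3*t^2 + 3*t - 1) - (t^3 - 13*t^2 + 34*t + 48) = 10*t^2 - 31*t - 49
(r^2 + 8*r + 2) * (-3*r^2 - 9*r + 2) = -3*r^4 - 33*r^3 - 76*r^2 - 2*r + 4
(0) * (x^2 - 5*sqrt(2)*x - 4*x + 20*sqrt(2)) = 0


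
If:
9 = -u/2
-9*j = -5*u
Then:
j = -10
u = -18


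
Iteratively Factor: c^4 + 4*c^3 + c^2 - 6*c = (c - 1)*(c^3 + 5*c^2 + 6*c) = c*(c - 1)*(c^2 + 5*c + 6) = c*(c - 1)*(c + 2)*(c + 3)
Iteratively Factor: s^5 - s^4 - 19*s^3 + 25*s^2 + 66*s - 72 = (s - 1)*(s^4 - 19*s^2 + 6*s + 72) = (s - 3)*(s - 1)*(s^3 + 3*s^2 - 10*s - 24) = (s - 3)*(s - 1)*(s + 4)*(s^2 - s - 6) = (s - 3)^2*(s - 1)*(s + 4)*(s + 2)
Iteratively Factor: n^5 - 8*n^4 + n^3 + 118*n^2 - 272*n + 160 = (n - 5)*(n^4 - 3*n^3 - 14*n^2 + 48*n - 32) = (n - 5)*(n - 1)*(n^3 - 2*n^2 - 16*n + 32) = (n - 5)*(n - 4)*(n - 1)*(n^2 + 2*n - 8) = (n - 5)*(n - 4)*(n - 2)*(n - 1)*(n + 4)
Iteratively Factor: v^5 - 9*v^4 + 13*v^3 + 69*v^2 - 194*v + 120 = (v - 4)*(v^4 - 5*v^3 - 7*v^2 + 41*v - 30) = (v - 4)*(v - 2)*(v^3 - 3*v^2 - 13*v + 15) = (v - 4)*(v - 2)*(v + 3)*(v^2 - 6*v + 5) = (v - 4)*(v - 2)*(v - 1)*(v + 3)*(v - 5)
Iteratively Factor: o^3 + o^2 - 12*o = (o + 4)*(o^2 - 3*o) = o*(o + 4)*(o - 3)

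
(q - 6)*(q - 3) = q^2 - 9*q + 18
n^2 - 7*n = n*(n - 7)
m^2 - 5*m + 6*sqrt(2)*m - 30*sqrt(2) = (m - 5)*(m + 6*sqrt(2))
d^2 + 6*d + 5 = (d + 1)*(d + 5)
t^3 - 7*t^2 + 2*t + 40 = (t - 5)*(t - 4)*(t + 2)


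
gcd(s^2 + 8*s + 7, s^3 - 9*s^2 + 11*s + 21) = s + 1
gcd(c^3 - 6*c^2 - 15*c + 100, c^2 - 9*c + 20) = c - 5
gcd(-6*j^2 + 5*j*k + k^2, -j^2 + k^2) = j - k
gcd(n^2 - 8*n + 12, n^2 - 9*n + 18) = n - 6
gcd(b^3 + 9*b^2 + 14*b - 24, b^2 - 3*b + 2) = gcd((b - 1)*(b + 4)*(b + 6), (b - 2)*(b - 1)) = b - 1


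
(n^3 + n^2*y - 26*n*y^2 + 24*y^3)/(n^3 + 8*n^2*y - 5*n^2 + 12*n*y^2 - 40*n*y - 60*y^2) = (n^2 - 5*n*y + 4*y^2)/(n^2 + 2*n*y - 5*n - 10*y)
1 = 1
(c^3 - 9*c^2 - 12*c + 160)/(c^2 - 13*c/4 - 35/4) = 4*(c^2 - 4*c - 32)/(4*c + 7)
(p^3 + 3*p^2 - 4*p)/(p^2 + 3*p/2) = 2*(p^2 + 3*p - 4)/(2*p + 3)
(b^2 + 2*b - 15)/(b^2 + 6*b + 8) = (b^2 + 2*b - 15)/(b^2 + 6*b + 8)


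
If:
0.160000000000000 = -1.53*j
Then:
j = -0.10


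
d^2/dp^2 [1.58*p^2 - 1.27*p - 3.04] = 3.16000000000000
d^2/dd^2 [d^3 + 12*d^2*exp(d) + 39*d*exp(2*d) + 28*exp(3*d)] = 12*d^2*exp(d) + 156*d*exp(2*d) + 48*d*exp(d) + 6*d + 252*exp(3*d) + 156*exp(2*d) + 24*exp(d)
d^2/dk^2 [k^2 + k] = 2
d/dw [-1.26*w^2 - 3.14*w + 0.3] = -2.52*w - 3.14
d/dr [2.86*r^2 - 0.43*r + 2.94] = 5.72*r - 0.43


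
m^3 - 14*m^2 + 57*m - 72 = (m - 8)*(m - 3)^2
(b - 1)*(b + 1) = b^2 - 1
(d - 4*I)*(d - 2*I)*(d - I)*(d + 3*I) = d^4 - 4*I*d^3 + 7*d^2 - 34*I*d - 24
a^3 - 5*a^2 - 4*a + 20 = (a - 5)*(a - 2)*(a + 2)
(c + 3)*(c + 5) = c^2 + 8*c + 15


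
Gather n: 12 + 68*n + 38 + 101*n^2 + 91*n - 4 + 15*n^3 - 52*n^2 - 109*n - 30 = 15*n^3 + 49*n^2 + 50*n + 16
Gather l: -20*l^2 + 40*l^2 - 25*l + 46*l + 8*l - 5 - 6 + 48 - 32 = 20*l^2 + 29*l + 5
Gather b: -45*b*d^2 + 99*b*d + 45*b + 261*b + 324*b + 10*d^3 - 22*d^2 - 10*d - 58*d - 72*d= b*(-45*d^2 + 99*d + 630) + 10*d^3 - 22*d^2 - 140*d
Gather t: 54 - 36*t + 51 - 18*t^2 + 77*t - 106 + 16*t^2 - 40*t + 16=-2*t^2 + t + 15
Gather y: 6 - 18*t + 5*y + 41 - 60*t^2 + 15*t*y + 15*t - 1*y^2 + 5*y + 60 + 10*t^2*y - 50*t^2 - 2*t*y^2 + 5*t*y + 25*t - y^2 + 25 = -110*t^2 + 22*t + y^2*(-2*t - 2) + y*(10*t^2 + 20*t + 10) + 132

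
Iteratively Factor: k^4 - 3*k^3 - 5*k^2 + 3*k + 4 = (k + 1)*(k^3 - 4*k^2 - k + 4) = (k + 1)^2*(k^2 - 5*k + 4) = (k - 1)*(k + 1)^2*(k - 4)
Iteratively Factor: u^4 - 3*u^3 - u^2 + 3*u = (u)*(u^3 - 3*u^2 - u + 3) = u*(u - 1)*(u^2 - 2*u - 3) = u*(u - 3)*(u - 1)*(u + 1)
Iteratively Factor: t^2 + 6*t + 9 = (t + 3)*(t + 3)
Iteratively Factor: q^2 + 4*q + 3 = (q + 1)*(q + 3)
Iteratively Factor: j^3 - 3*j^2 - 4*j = (j - 4)*(j^2 + j) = (j - 4)*(j + 1)*(j)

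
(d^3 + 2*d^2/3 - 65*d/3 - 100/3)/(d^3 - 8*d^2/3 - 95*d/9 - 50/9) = 3*(d + 4)/(3*d + 2)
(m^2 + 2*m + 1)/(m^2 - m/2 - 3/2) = 2*(m + 1)/(2*m - 3)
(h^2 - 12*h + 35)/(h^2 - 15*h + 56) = (h - 5)/(h - 8)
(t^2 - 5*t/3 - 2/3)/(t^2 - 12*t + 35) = (3*t^2 - 5*t - 2)/(3*(t^2 - 12*t + 35))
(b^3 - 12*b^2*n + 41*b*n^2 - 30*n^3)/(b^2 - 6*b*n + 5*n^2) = b - 6*n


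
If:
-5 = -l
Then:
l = 5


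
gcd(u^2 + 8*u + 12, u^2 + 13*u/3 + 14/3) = u + 2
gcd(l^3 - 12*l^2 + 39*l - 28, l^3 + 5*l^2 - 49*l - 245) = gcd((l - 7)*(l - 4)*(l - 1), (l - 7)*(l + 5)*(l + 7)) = l - 7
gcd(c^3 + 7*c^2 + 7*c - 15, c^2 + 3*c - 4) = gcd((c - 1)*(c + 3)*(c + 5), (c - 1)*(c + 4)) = c - 1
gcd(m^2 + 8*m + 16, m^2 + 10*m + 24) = m + 4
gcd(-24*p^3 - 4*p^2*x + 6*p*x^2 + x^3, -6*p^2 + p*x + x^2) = -2*p + x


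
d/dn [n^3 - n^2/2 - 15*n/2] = 3*n^2 - n - 15/2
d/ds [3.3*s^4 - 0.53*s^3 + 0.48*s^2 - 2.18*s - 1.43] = 13.2*s^3 - 1.59*s^2 + 0.96*s - 2.18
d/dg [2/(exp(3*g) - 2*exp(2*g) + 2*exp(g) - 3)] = (-6*exp(2*g) + 8*exp(g) - 4)*exp(g)/(exp(3*g) - 2*exp(2*g) + 2*exp(g) - 3)^2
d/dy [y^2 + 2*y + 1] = 2*y + 2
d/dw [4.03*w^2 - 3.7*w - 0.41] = 8.06*w - 3.7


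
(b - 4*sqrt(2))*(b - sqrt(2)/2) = b^2 - 9*sqrt(2)*b/2 + 4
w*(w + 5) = w^2 + 5*w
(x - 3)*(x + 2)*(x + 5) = x^3 + 4*x^2 - 11*x - 30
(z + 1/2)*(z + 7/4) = z^2 + 9*z/4 + 7/8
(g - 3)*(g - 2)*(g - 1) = g^3 - 6*g^2 + 11*g - 6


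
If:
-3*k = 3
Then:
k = -1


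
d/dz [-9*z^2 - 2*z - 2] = -18*z - 2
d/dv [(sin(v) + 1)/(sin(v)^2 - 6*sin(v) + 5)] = (-2*sin(v) + cos(v)^2 + 10)*cos(v)/(sin(v)^2 - 6*sin(v) + 5)^2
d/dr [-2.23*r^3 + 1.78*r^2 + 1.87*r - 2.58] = -6.69*r^2 + 3.56*r + 1.87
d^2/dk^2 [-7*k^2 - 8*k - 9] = -14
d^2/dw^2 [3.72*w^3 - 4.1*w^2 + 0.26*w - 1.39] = 22.32*w - 8.2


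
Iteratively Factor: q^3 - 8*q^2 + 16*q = (q - 4)*(q^2 - 4*q) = q*(q - 4)*(q - 4)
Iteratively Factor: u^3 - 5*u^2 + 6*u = (u - 3)*(u^2 - 2*u) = (u - 3)*(u - 2)*(u)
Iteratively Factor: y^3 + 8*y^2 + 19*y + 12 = (y + 1)*(y^2 + 7*y + 12) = (y + 1)*(y + 4)*(y + 3)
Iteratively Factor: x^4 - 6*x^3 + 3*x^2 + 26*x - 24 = (x - 3)*(x^3 - 3*x^2 - 6*x + 8) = (x - 3)*(x + 2)*(x^2 - 5*x + 4) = (x - 4)*(x - 3)*(x + 2)*(x - 1)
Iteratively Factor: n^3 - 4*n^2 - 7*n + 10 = (n + 2)*(n^2 - 6*n + 5) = (n - 5)*(n + 2)*(n - 1)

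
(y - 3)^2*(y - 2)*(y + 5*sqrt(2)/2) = y^4 - 8*y^3 + 5*sqrt(2)*y^3/2 - 20*sqrt(2)*y^2 + 21*y^2 - 18*y + 105*sqrt(2)*y/2 - 45*sqrt(2)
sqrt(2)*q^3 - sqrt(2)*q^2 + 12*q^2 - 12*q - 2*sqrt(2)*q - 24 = (q - 2)*(q + 6*sqrt(2))*(sqrt(2)*q + sqrt(2))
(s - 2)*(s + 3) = s^2 + s - 6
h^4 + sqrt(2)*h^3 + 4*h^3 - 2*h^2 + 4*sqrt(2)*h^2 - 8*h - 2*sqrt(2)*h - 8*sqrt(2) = (h + 4)*(h - sqrt(2))*(h + sqrt(2))^2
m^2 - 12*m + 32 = (m - 8)*(m - 4)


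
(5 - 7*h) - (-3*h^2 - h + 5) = 3*h^2 - 6*h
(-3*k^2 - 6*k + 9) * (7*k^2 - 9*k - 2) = -21*k^4 - 15*k^3 + 123*k^2 - 69*k - 18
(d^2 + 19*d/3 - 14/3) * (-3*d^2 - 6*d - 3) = -3*d^4 - 25*d^3 - 27*d^2 + 9*d + 14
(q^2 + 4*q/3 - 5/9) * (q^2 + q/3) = q^4 + 5*q^3/3 - q^2/9 - 5*q/27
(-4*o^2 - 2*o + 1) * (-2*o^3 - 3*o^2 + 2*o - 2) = 8*o^5 + 16*o^4 - 4*o^3 + o^2 + 6*o - 2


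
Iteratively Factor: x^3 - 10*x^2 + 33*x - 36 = (x - 3)*(x^2 - 7*x + 12) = (x - 3)^2*(x - 4)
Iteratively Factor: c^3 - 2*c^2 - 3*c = (c + 1)*(c^2 - 3*c) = c*(c + 1)*(c - 3)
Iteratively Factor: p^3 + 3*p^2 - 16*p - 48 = (p - 4)*(p^2 + 7*p + 12) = (p - 4)*(p + 3)*(p + 4)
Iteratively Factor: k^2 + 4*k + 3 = (k + 3)*(k + 1)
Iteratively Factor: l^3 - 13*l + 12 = (l + 4)*(l^2 - 4*l + 3) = (l - 3)*(l + 4)*(l - 1)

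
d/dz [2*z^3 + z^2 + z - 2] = 6*z^2 + 2*z + 1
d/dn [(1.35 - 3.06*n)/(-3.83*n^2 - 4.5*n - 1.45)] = (-11.7198*n^2 + 10.341*n + 10.512)/(14.6689*n^4 + 34.47*n^3 + 31.357*n^2 + 13.05*n + 2.1025)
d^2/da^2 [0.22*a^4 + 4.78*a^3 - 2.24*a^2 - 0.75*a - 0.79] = 2.64*a^2 + 28.68*a - 4.48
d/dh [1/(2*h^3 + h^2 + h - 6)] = (-6*h^2 - 2*h - 1)/(2*h^3 + h^2 + h - 6)^2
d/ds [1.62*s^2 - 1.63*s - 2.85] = 3.24*s - 1.63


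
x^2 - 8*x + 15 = (x - 5)*(x - 3)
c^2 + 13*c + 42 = (c + 6)*(c + 7)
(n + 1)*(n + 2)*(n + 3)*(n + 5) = n^4 + 11*n^3 + 41*n^2 + 61*n + 30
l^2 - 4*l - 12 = (l - 6)*(l + 2)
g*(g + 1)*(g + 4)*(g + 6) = g^4 + 11*g^3 + 34*g^2 + 24*g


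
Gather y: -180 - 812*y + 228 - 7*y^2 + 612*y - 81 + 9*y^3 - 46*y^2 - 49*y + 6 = 9*y^3 - 53*y^2 - 249*y - 27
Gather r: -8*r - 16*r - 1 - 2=-24*r - 3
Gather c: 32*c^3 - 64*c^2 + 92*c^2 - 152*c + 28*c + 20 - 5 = 32*c^3 + 28*c^2 - 124*c + 15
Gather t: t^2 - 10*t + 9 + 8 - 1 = t^2 - 10*t + 16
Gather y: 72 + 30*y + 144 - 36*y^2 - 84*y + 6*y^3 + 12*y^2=6*y^3 - 24*y^2 - 54*y + 216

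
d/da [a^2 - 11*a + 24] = 2*a - 11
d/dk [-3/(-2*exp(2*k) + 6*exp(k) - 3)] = (18 - 12*exp(k))*exp(k)/(2*exp(2*k) - 6*exp(k) + 3)^2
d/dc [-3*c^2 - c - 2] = -6*c - 1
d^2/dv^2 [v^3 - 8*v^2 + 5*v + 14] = 6*v - 16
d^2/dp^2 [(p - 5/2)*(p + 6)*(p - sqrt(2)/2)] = 6*p - sqrt(2) + 7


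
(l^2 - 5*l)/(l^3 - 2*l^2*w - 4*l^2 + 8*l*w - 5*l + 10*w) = l/(l^2 - 2*l*w + l - 2*w)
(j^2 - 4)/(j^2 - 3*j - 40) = (4 - j^2)/(-j^2 + 3*j + 40)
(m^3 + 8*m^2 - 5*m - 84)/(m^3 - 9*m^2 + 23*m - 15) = (m^2 + 11*m + 28)/(m^2 - 6*m + 5)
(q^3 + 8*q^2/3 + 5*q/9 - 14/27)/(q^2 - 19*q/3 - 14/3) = (q^2 + 2*q - 7/9)/(q - 7)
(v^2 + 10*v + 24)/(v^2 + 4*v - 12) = (v + 4)/(v - 2)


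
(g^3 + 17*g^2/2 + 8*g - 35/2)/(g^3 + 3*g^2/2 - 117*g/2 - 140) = (g - 1)/(g - 8)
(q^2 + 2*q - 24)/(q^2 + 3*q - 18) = (q - 4)/(q - 3)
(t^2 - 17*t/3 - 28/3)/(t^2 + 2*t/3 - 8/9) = 3*(t - 7)/(3*t - 2)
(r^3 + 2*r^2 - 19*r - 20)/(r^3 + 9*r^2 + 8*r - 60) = (r^2 - 3*r - 4)/(r^2 + 4*r - 12)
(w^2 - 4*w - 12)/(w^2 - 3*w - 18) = (w + 2)/(w + 3)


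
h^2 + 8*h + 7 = (h + 1)*(h + 7)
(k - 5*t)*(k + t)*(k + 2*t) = k^3 - 2*k^2*t - 13*k*t^2 - 10*t^3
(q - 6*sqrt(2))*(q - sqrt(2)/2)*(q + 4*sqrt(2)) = q^3 - 5*sqrt(2)*q^2/2 - 46*q + 24*sqrt(2)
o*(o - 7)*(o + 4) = o^3 - 3*o^2 - 28*o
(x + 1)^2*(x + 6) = x^3 + 8*x^2 + 13*x + 6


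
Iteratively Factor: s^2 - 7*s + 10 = (s - 5)*(s - 2)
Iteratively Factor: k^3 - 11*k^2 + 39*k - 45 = (k - 3)*(k^2 - 8*k + 15) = (k - 3)^2*(k - 5)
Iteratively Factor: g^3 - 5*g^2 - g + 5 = (g + 1)*(g^2 - 6*g + 5) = (g - 1)*(g + 1)*(g - 5)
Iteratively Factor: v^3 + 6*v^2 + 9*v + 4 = (v + 4)*(v^2 + 2*v + 1) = (v + 1)*(v + 4)*(v + 1)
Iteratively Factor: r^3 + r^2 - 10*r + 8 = (r - 1)*(r^2 + 2*r - 8) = (r - 2)*(r - 1)*(r + 4)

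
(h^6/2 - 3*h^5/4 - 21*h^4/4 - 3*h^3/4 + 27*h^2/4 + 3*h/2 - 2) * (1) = h^6/2 - 3*h^5/4 - 21*h^4/4 - 3*h^3/4 + 27*h^2/4 + 3*h/2 - 2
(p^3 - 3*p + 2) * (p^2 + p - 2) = p^5 + p^4 - 5*p^3 - p^2 + 8*p - 4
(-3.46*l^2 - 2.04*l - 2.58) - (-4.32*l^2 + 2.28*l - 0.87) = 0.86*l^2 - 4.32*l - 1.71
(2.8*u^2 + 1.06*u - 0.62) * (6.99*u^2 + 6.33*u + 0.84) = 19.572*u^4 + 25.1334*u^3 + 4.728*u^2 - 3.0342*u - 0.5208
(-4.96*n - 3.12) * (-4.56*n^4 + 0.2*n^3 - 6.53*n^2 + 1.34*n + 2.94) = 22.6176*n^5 + 13.2352*n^4 + 31.7648*n^3 + 13.7272*n^2 - 18.7632*n - 9.1728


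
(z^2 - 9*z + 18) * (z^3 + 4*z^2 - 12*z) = z^5 - 5*z^4 - 30*z^3 + 180*z^2 - 216*z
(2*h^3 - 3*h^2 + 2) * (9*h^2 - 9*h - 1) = 18*h^5 - 45*h^4 + 25*h^3 + 21*h^2 - 18*h - 2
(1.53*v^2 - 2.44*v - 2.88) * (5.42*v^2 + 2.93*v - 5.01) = 8.2926*v^4 - 8.7419*v^3 - 30.4241*v^2 + 3.786*v + 14.4288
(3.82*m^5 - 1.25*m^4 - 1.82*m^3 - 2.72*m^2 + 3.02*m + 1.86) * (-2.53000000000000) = -9.6646*m^5 + 3.1625*m^4 + 4.6046*m^3 + 6.8816*m^2 - 7.6406*m - 4.7058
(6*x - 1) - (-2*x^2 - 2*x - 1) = 2*x^2 + 8*x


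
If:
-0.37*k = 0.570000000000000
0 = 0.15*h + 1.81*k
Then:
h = 18.59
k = -1.54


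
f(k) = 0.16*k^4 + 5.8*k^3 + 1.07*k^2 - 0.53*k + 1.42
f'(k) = 0.64*k^3 + 17.4*k^2 + 2.14*k - 0.53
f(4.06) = 448.53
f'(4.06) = 337.80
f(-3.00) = -131.00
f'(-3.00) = 132.37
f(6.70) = 2112.74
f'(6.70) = 987.38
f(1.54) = 25.22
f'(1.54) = 46.37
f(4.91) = 804.16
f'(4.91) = 505.22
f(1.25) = 14.15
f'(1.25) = 30.58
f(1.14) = 11.07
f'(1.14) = 25.47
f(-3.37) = -185.99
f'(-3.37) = 165.37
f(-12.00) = -6542.78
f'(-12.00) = 1373.47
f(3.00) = 179.02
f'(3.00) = 179.77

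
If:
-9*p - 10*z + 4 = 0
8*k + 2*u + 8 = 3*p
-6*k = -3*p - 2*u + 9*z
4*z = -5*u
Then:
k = -357/379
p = -128/1137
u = -152/379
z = 190/379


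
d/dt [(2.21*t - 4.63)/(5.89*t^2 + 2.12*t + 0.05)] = (-13.0169*t^2 + 54.5414*t + 9.9261)/(34.6921*t^4 + 24.9736*t^3 + 5.0834*t^2 + 0.212*t + 0.0025)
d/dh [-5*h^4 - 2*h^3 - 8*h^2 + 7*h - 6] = -20*h^3 - 6*h^2 - 16*h + 7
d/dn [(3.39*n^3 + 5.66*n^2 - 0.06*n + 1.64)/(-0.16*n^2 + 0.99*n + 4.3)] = (-0.5424*n^4 + 6.7122*n^3 + 49.3248*n^2 + 49.2008*n - 1.8816)/(0.0256*n^4 - 0.3168*n^3 - 0.3959*n^2 + 8.514*n + 18.49)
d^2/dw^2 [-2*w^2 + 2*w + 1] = -4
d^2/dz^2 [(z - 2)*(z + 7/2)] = 2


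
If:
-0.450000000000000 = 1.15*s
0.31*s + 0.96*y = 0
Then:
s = -0.39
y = 0.13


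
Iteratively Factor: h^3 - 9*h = (h + 3)*(h^2 - 3*h) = (h - 3)*(h + 3)*(h)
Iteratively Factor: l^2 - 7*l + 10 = (l - 5)*(l - 2)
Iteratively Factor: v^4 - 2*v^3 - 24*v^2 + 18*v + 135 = (v - 3)*(v^3 + v^2 - 21*v - 45) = (v - 5)*(v - 3)*(v^2 + 6*v + 9) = (v - 5)*(v - 3)*(v + 3)*(v + 3)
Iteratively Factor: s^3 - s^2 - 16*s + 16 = (s + 4)*(s^2 - 5*s + 4) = (s - 1)*(s + 4)*(s - 4)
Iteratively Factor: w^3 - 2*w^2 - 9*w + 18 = (w + 3)*(w^2 - 5*w + 6) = (w - 2)*(w + 3)*(w - 3)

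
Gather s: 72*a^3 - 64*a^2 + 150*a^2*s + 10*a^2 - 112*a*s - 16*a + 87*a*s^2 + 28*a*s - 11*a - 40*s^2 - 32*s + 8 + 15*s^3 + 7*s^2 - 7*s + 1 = 72*a^3 - 54*a^2 - 27*a + 15*s^3 + s^2*(87*a - 33) + s*(150*a^2 - 84*a - 39) + 9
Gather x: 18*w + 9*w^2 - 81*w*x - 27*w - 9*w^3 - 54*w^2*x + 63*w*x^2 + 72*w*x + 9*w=-9*w^3 + 9*w^2 + 63*w*x^2 + x*(-54*w^2 - 9*w)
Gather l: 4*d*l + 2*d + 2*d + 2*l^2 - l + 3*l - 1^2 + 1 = 4*d + 2*l^2 + l*(4*d + 2)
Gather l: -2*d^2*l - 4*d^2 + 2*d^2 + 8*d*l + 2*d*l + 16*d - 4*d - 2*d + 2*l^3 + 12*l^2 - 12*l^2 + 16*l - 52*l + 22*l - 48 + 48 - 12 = -2*d^2 + 10*d + 2*l^3 + l*(-2*d^2 + 10*d - 14) - 12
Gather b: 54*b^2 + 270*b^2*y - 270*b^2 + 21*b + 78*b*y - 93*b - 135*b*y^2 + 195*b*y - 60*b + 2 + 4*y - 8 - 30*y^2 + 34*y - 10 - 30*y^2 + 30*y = b^2*(270*y - 216) + b*(-135*y^2 + 273*y - 132) - 60*y^2 + 68*y - 16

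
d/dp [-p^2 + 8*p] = 8 - 2*p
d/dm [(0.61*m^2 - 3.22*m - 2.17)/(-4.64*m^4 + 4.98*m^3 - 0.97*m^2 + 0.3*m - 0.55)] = (5.6608*m^5 - 47.8602*m^4 - 8.20399999999999*m^3 + 29.4794*m^2 - 4.8808*m + 2.422)/(21.5296*m^8 - 46.2144*m^7 + 33.802*m^6 - 12.4452*m^5 + 9.0329*m^4 - 6.06*m^3 + 1.157*m^2 - 0.33*m + 0.3025)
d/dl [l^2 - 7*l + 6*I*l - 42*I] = 2*l - 7 + 6*I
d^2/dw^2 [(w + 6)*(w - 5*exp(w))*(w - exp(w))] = -6*w^2*exp(w) + 20*w*exp(2*w) - 60*w*exp(w) + 6*w + 140*exp(2*w) - 84*exp(w) + 12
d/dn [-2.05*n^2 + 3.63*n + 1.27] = 3.63 - 4.1*n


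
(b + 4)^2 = b^2 + 8*b + 16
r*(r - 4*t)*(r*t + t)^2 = r^4*t^2 - 4*r^3*t^3 + 2*r^3*t^2 - 8*r^2*t^3 + r^2*t^2 - 4*r*t^3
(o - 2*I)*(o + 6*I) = o^2 + 4*I*o + 12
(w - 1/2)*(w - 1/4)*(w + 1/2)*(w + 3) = w^4 + 11*w^3/4 - w^2 - 11*w/16 + 3/16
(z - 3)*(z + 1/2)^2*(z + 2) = z^4 - 27*z^2/4 - 25*z/4 - 3/2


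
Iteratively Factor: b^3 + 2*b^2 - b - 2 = (b + 2)*(b^2 - 1) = (b - 1)*(b + 2)*(b + 1)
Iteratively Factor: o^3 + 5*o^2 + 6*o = (o + 2)*(o^2 + 3*o) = o*(o + 2)*(o + 3)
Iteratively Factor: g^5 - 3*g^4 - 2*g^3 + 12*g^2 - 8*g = (g)*(g^4 - 3*g^3 - 2*g^2 + 12*g - 8) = g*(g + 2)*(g^3 - 5*g^2 + 8*g - 4) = g*(g - 1)*(g + 2)*(g^2 - 4*g + 4) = g*(g - 2)*(g - 1)*(g + 2)*(g - 2)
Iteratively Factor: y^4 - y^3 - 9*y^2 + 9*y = (y + 3)*(y^3 - 4*y^2 + 3*y) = (y - 1)*(y + 3)*(y^2 - 3*y) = y*(y - 1)*(y + 3)*(y - 3)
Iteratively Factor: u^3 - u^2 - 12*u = (u - 4)*(u^2 + 3*u) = (u - 4)*(u + 3)*(u)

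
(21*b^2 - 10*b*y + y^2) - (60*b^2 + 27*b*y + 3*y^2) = -39*b^2 - 37*b*y - 2*y^2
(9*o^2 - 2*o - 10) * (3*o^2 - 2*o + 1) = 27*o^4 - 24*o^3 - 17*o^2 + 18*o - 10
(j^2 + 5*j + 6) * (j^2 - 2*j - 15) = j^4 + 3*j^3 - 19*j^2 - 87*j - 90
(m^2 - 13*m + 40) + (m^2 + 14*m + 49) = 2*m^2 + m + 89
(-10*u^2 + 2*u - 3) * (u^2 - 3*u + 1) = -10*u^4 + 32*u^3 - 19*u^2 + 11*u - 3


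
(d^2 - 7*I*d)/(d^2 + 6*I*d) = (d - 7*I)/(d + 6*I)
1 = 1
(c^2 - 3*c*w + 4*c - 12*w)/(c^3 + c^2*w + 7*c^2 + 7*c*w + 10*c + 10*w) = (c^2 - 3*c*w + 4*c - 12*w)/(c^3 + c^2*w + 7*c^2 + 7*c*w + 10*c + 10*w)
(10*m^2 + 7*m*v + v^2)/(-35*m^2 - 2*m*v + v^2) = (2*m + v)/(-7*m + v)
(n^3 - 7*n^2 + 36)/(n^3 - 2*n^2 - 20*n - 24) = (n - 3)/(n + 2)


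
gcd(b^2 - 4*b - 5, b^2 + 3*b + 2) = b + 1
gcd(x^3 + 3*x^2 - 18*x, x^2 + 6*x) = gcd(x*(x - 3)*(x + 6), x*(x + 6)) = x^2 + 6*x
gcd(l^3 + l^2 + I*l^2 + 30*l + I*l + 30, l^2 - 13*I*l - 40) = l - 5*I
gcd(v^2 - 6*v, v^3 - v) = v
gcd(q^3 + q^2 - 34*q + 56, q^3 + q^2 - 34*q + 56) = q^3 + q^2 - 34*q + 56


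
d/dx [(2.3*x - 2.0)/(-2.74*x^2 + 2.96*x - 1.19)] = (6.302*x^2 - 10.96*x + 3.183)/(7.5076*x^4 - 16.2208*x^3 + 15.2828*x^2 - 7.0448*x + 1.4161)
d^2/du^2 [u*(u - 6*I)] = 2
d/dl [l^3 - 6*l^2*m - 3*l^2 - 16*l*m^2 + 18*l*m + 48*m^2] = 3*l^2 - 12*l*m - 6*l - 16*m^2 + 18*m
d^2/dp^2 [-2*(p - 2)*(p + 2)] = -4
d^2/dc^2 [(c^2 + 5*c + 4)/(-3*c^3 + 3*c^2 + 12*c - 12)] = 2*(-c^6 - 15*c^5 - 21*c^4 + 39*c^3 + 144*c^2 - 60*c - 176)/(3*(c^9 - 3*c^8 - 9*c^7 + 35*c^6 + 12*c^5 - 132*c^4 + 80*c^3 + 144*c^2 - 192*c + 64))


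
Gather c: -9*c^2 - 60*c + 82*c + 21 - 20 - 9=-9*c^2 + 22*c - 8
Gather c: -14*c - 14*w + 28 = -14*c - 14*w + 28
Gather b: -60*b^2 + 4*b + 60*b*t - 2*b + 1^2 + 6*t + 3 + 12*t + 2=-60*b^2 + b*(60*t + 2) + 18*t + 6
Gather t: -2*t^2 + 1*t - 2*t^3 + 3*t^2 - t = -2*t^3 + t^2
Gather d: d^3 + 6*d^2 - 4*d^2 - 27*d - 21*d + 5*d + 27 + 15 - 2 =d^3 + 2*d^2 - 43*d + 40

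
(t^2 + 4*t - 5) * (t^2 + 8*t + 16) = t^4 + 12*t^3 + 43*t^2 + 24*t - 80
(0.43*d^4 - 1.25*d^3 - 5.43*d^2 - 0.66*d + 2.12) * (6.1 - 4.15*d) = -1.7845*d^5 + 7.8105*d^4 + 14.9095*d^3 - 30.384*d^2 - 12.824*d + 12.932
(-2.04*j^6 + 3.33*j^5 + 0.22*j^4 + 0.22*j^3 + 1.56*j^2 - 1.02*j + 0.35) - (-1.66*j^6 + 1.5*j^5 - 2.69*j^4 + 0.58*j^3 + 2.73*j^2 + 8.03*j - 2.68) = -0.38*j^6 + 1.83*j^5 + 2.91*j^4 - 0.36*j^3 - 1.17*j^2 - 9.05*j + 3.03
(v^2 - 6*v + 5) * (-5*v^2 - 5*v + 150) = -5*v^4 + 25*v^3 + 155*v^2 - 925*v + 750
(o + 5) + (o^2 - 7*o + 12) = o^2 - 6*o + 17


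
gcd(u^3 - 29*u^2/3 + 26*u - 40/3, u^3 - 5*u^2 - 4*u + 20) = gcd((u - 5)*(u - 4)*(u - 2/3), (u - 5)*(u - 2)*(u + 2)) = u - 5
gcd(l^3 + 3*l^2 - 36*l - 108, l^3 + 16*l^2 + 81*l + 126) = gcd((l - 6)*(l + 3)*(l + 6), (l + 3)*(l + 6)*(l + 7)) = l^2 + 9*l + 18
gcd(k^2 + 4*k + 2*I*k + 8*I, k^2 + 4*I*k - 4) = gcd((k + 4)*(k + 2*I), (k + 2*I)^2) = k + 2*I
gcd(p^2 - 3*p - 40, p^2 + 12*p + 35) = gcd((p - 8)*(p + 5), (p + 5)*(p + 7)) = p + 5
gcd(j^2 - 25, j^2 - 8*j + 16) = 1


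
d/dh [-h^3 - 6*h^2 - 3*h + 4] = -3*h^2 - 12*h - 3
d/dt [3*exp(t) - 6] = 3*exp(t)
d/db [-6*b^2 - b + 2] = -12*b - 1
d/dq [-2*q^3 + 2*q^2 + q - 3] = -6*q^2 + 4*q + 1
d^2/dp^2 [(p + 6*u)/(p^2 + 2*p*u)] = 2*(-p*(p + 2*u)*(3*p + 8*u) + 4*(p + u)^2*(p + 6*u))/(p^3*(p + 2*u)^3)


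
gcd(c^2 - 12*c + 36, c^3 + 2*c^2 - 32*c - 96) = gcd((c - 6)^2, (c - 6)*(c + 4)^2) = c - 6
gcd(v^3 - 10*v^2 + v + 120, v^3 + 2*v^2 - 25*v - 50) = v - 5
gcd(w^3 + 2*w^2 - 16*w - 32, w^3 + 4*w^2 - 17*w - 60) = w - 4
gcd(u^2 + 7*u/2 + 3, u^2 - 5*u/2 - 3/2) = 1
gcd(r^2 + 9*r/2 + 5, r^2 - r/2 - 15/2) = r + 5/2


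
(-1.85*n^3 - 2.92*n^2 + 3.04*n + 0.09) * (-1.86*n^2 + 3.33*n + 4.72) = 3.441*n^5 - 0.7293*n^4 - 24.11*n^3 - 3.8266*n^2 + 14.6485*n + 0.4248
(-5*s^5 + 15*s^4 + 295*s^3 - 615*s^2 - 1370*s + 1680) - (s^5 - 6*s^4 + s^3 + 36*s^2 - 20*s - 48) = -6*s^5 + 21*s^4 + 294*s^3 - 651*s^2 - 1350*s + 1728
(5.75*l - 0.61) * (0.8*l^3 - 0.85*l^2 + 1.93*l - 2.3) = 4.6*l^4 - 5.3755*l^3 + 11.616*l^2 - 14.4023*l + 1.403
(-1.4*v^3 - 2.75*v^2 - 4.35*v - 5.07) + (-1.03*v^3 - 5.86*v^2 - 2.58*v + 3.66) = -2.43*v^3 - 8.61*v^2 - 6.93*v - 1.41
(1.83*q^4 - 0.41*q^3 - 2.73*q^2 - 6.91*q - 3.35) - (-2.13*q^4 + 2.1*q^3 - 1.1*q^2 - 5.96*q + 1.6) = 3.96*q^4 - 2.51*q^3 - 1.63*q^2 - 0.95*q - 4.95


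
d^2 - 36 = (d - 6)*(d + 6)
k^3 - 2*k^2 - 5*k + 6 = (k - 3)*(k - 1)*(k + 2)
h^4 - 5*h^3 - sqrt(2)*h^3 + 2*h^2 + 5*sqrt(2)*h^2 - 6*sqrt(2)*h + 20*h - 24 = (h - 3)*(h - 2)*(h - 2*sqrt(2))*(h + sqrt(2))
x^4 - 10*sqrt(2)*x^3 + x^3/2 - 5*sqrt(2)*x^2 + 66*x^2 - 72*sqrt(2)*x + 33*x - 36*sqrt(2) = (x + 1/2)*(x - 4*sqrt(2))*(x - 3*sqrt(2))^2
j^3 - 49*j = j*(j - 7)*(j + 7)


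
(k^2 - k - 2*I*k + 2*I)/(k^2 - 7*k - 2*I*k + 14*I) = (k - 1)/(k - 7)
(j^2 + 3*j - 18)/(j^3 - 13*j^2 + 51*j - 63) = (j + 6)/(j^2 - 10*j + 21)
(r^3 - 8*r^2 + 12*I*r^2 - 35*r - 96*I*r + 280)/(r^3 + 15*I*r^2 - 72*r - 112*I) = (r^2 + r*(-8 + 5*I) - 40*I)/(r^2 + 8*I*r - 16)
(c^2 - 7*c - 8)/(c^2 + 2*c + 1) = (c - 8)/(c + 1)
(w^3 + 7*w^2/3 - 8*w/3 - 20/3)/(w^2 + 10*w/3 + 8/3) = (3*w^2 + w - 10)/(3*w + 4)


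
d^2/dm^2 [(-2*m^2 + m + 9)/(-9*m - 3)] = -152/(81*m^3 + 81*m^2 + 27*m + 3)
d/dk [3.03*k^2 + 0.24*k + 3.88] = 6.06*k + 0.24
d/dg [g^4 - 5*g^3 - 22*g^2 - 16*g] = 4*g^3 - 15*g^2 - 44*g - 16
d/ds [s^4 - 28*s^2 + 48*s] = 4*s^3 - 56*s + 48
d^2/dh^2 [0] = 0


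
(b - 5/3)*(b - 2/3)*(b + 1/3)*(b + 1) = b^4 - b^3 - 5*b^2/3 + 19*b/27 + 10/27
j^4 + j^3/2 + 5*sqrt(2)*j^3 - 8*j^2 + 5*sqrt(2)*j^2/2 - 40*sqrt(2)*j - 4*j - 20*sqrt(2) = (j + 1/2)*(j - 2*sqrt(2))*(j + 2*sqrt(2))*(j + 5*sqrt(2))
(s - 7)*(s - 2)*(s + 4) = s^3 - 5*s^2 - 22*s + 56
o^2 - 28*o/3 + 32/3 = (o - 8)*(o - 4/3)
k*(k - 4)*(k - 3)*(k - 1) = k^4 - 8*k^3 + 19*k^2 - 12*k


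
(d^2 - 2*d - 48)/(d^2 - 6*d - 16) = (d + 6)/(d + 2)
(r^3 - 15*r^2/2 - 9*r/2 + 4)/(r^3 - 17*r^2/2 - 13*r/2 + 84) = (2*r^2 + r - 1)/(2*r^2 - r - 21)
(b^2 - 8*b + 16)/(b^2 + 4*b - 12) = (b^2 - 8*b + 16)/(b^2 + 4*b - 12)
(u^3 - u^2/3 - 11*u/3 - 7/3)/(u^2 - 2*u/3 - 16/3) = (-3*u^3 + u^2 + 11*u + 7)/(-3*u^2 + 2*u + 16)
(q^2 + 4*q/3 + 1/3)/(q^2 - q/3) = (3*q^2 + 4*q + 1)/(q*(3*q - 1))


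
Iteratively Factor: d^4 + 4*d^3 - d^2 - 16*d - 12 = (d + 1)*(d^3 + 3*d^2 - 4*d - 12) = (d + 1)*(d + 3)*(d^2 - 4) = (d + 1)*(d + 2)*(d + 3)*(d - 2)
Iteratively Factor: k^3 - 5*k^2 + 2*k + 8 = (k - 2)*(k^2 - 3*k - 4) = (k - 2)*(k + 1)*(k - 4)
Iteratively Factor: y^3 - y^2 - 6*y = (y + 2)*(y^2 - 3*y) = y*(y + 2)*(y - 3)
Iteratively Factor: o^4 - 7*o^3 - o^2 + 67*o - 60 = (o - 1)*(o^3 - 6*o^2 - 7*o + 60) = (o - 5)*(o - 1)*(o^2 - o - 12) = (o - 5)*(o - 4)*(o - 1)*(o + 3)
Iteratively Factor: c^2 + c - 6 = (c - 2)*(c + 3)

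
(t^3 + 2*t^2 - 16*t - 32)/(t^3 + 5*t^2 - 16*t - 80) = (t + 2)/(t + 5)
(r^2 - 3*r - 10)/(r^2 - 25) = (r + 2)/(r + 5)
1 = 1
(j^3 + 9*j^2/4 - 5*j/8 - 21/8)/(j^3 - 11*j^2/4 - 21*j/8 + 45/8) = (4*j^2 + 3*j - 7)/(4*j^2 - 17*j + 15)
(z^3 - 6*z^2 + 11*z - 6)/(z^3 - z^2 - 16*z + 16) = (z^2 - 5*z + 6)/(z^2 - 16)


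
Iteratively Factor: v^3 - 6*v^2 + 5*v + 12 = (v - 3)*(v^2 - 3*v - 4) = (v - 4)*(v - 3)*(v + 1)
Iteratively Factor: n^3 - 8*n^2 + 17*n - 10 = (n - 2)*(n^2 - 6*n + 5) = (n - 2)*(n - 1)*(n - 5)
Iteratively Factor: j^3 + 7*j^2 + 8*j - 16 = (j + 4)*(j^2 + 3*j - 4) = (j - 1)*(j + 4)*(j + 4)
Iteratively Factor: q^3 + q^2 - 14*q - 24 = (q + 3)*(q^2 - 2*q - 8) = (q - 4)*(q + 3)*(q + 2)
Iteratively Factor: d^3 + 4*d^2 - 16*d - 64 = (d + 4)*(d^2 - 16) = (d + 4)^2*(d - 4)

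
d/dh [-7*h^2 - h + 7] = -14*h - 1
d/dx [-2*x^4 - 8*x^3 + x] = -8*x^3 - 24*x^2 + 1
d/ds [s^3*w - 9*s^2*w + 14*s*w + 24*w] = w*(3*s^2 - 18*s + 14)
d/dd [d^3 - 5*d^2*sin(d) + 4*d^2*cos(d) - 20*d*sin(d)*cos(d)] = -4*d^2*sin(d) - 5*d^2*cos(d) + 3*d^2 - 10*d*sin(d) + 8*d*cos(d) - 20*d*cos(2*d) - 10*sin(2*d)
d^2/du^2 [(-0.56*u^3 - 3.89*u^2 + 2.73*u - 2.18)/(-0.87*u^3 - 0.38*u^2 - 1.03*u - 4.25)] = (-8.88178419700125e-16*u^7 + 5.51841*u^6 - 15.408918*u^5 - 31.376898*u^4 - 189.395924*u^3 + 111.75414*u^2 + 43.899912*u + 162.011524)/(0.658503*u^9 + 0.862866*u^8 + 2.715705*u^7 + 11.748455*u^6 + 11.645445*u^5 + 25.901076*u^4 + 58.216552*u^3 + 34.117725*u^2 + 55.813125*u + 76.765625)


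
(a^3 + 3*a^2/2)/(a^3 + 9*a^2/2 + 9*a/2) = a/(a + 3)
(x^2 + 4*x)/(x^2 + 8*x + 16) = x/(x + 4)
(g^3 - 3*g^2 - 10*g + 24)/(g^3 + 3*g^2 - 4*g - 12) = (g - 4)/(g + 2)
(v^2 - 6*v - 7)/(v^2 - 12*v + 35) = (v + 1)/(v - 5)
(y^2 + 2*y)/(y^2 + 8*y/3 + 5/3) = 3*y*(y + 2)/(3*y^2 + 8*y + 5)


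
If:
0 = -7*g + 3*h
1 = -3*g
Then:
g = -1/3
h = -7/9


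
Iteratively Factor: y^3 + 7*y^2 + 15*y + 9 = (y + 3)*(y^2 + 4*y + 3) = (y + 1)*(y + 3)*(y + 3)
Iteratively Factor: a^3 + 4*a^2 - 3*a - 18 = (a + 3)*(a^2 + a - 6) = (a - 2)*(a + 3)*(a + 3)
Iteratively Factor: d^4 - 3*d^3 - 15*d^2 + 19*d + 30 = (d + 1)*(d^3 - 4*d^2 - 11*d + 30) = (d - 2)*(d + 1)*(d^2 - 2*d - 15) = (d - 2)*(d + 1)*(d + 3)*(d - 5)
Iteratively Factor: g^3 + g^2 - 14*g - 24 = (g + 2)*(g^2 - g - 12) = (g + 2)*(g + 3)*(g - 4)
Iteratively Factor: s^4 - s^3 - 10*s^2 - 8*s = (s - 4)*(s^3 + 3*s^2 + 2*s) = (s - 4)*(s + 1)*(s^2 + 2*s) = (s - 4)*(s + 1)*(s + 2)*(s)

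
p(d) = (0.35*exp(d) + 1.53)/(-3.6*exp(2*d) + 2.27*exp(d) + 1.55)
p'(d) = (0.35*exp(d) + 1.53)*(7.2*exp(2*d) - 2.27*exp(d))/(-3.6*exp(2*d) + 2.27*exp(d) + 1.55)^2 + 0.35*exp(d)/(-3.6*exp(2*d) + 2.27*exp(d) + 1.55)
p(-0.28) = 1.48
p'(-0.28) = 3.16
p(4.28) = -0.00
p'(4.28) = 0.00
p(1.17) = -0.09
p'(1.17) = 0.18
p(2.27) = -0.02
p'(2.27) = 0.02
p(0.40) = -0.67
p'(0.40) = 2.57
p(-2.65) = 0.92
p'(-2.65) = -0.05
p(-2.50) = 0.91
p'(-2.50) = -0.06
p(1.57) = -0.05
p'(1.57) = 0.08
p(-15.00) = 0.99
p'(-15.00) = 0.00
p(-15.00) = 0.99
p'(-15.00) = 0.00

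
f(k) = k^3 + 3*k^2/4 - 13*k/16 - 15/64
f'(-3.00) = 21.69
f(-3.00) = -18.05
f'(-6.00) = 98.19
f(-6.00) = -184.36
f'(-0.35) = -0.97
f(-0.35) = 0.10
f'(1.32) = 6.39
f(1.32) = 2.30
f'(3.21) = 34.91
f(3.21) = 37.96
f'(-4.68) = 57.87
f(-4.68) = -82.51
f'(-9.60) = 261.27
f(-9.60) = -808.05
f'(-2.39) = 12.74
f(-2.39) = -7.66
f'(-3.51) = 30.88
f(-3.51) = -31.39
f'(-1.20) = 1.71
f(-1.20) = 0.09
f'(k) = 3*k^2 + 3*k/2 - 13/16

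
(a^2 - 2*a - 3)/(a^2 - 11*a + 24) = (a + 1)/(a - 8)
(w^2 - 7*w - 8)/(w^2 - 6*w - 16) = (w + 1)/(w + 2)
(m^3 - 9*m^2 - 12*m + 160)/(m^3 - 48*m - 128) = (m - 5)/(m + 4)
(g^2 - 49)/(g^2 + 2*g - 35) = (g - 7)/(g - 5)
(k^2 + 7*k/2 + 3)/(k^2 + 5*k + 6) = (k + 3/2)/(k + 3)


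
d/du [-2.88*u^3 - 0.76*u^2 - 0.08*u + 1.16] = -8.64*u^2 - 1.52*u - 0.08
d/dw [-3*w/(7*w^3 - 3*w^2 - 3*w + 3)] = 3*(14*w^3 - 3*w^2 - 3)/(49*w^6 - 42*w^5 - 33*w^4 + 60*w^3 - 9*w^2 - 18*w + 9)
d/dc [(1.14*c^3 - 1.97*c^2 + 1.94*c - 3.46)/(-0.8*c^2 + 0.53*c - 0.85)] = (-0.912*c^4 + 1.2084*c^3 - 2.3991*c^2 - 2.187*c + 0.1848)/(0.64*c^4 - 0.848*c^3 + 1.6409*c^2 - 0.901*c + 0.7225)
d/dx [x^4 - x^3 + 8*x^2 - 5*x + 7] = 4*x^3 - 3*x^2 + 16*x - 5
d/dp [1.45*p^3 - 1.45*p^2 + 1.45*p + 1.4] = 4.35*p^2 - 2.9*p + 1.45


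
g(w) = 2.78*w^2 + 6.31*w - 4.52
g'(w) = 5.56*w + 6.31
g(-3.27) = 4.57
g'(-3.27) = -11.87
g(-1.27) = -8.05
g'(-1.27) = -0.75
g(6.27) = 144.33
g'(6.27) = 41.17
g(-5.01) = 33.65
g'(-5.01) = -21.55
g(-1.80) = -6.87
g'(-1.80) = -3.70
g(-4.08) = 16.01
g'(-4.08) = -16.37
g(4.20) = 71.02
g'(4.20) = 29.66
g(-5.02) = 33.86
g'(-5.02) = -21.60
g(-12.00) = 320.08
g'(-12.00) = -60.41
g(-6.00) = 57.70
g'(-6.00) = -27.05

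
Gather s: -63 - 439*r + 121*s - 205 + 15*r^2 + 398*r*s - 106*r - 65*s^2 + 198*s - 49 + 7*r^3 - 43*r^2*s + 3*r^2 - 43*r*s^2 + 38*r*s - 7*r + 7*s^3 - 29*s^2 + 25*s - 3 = 7*r^3 + 18*r^2 - 552*r + 7*s^3 + s^2*(-43*r - 94) + s*(-43*r^2 + 436*r + 344) - 320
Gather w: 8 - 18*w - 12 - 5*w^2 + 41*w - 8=-5*w^2 + 23*w - 12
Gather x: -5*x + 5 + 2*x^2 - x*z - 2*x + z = 2*x^2 + x*(-z - 7) + z + 5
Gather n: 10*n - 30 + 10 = 10*n - 20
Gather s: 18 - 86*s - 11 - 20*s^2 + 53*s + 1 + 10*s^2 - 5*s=-10*s^2 - 38*s + 8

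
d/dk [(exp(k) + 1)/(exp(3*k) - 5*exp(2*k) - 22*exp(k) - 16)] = 2*(3 - exp(k))*exp(k)/(exp(4*k) - 12*exp(3*k) + 4*exp(2*k) + 192*exp(k) + 256)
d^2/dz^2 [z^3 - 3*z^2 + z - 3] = 6*z - 6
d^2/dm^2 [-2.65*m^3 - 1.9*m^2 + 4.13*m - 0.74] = -15.9*m - 3.8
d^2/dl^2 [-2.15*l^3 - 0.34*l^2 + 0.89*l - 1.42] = -12.9*l - 0.68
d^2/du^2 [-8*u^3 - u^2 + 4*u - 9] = -48*u - 2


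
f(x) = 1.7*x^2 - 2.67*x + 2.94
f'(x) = 3.4*x - 2.67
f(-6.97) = 104.14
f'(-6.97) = -26.37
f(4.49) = 25.22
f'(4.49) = 12.60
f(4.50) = 25.35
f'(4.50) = 12.63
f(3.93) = 18.70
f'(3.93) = 10.69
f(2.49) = 6.83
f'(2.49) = 5.80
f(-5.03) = 59.38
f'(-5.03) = -19.77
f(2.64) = 7.74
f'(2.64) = 6.31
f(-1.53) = 11.00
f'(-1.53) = -7.87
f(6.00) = 48.12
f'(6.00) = 17.73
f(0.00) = 2.94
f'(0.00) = -2.67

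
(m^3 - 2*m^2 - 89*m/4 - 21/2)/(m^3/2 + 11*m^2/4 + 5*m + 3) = (4*m^3 - 8*m^2 - 89*m - 42)/(2*m^3 + 11*m^2 + 20*m + 12)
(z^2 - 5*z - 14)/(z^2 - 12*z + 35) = (z + 2)/(z - 5)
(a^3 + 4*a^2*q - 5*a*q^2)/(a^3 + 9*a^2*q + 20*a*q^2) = (a - q)/(a + 4*q)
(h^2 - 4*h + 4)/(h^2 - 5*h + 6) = (h - 2)/(h - 3)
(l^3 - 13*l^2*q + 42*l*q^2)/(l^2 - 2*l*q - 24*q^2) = l*(l - 7*q)/(l + 4*q)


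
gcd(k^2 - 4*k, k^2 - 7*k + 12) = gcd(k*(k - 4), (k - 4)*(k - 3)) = k - 4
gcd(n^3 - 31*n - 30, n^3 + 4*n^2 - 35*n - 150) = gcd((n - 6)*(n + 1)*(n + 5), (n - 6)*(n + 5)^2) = n^2 - n - 30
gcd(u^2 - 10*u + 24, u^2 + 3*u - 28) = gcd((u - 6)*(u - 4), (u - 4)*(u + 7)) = u - 4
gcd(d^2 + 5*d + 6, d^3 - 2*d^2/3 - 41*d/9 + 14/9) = d + 2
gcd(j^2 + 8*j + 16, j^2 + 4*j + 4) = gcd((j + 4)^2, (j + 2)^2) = 1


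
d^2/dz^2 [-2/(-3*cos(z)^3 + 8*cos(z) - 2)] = (81*(1 - cos(2*z))^3 - 174*(1 - cos(2*z))^2 - 92*cos(z) - 556*cos(2*z) + 108*cos(3*z) + 516)/(4*(3*cos(z)^3 - 8*cos(z) + 2)^3)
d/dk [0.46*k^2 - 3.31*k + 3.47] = 0.92*k - 3.31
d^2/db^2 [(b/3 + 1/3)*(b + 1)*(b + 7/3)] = 2*b + 26/9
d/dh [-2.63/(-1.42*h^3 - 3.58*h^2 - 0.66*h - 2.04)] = (-11.2038*h^2 - 18.8308*h - 1.7358)/(1.42*h^3 + 3.58*h^2 + 0.66*h + 2.04)^2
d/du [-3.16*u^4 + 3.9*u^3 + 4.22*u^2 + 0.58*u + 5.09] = -12.64*u^3 + 11.7*u^2 + 8.44*u + 0.58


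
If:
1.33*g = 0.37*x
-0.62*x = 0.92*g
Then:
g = 0.00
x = 0.00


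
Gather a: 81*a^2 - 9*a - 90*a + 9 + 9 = 81*a^2 - 99*a + 18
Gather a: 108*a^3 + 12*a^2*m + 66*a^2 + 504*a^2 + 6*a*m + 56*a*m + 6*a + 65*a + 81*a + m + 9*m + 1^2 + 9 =108*a^3 + a^2*(12*m + 570) + a*(62*m + 152) + 10*m + 10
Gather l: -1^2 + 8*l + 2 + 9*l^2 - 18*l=9*l^2 - 10*l + 1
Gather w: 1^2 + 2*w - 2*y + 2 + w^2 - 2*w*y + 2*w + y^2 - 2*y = w^2 + w*(4 - 2*y) + y^2 - 4*y + 3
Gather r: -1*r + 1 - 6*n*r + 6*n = 6*n + r*(-6*n - 1) + 1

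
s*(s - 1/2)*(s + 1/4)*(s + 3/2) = s^4 + 5*s^3/4 - s^2/2 - 3*s/16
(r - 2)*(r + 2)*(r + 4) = r^3 + 4*r^2 - 4*r - 16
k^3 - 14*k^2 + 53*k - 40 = (k - 8)*(k - 5)*(k - 1)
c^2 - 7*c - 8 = (c - 8)*(c + 1)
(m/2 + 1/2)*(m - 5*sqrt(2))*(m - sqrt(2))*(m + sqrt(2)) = m^4/2 - 5*sqrt(2)*m^3/2 + m^3/2 - 5*sqrt(2)*m^2/2 - m^2 - m + 5*sqrt(2)*m + 5*sqrt(2)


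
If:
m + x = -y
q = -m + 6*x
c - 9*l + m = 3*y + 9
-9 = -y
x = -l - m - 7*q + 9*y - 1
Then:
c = 279 - 440*x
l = 26 - 49*x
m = -x - 9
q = 7*x + 9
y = 9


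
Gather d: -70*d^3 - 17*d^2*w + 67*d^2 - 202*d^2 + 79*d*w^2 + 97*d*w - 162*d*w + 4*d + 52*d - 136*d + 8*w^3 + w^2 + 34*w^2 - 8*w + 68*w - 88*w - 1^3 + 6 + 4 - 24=-70*d^3 + d^2*(-17*w - 135) + d*(79*w^2 - 65*w - 80) + 8*w^3 + 35*w^2 - 28*w - 15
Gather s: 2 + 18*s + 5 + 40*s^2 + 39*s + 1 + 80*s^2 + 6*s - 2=120*s^2 + 63*s + 6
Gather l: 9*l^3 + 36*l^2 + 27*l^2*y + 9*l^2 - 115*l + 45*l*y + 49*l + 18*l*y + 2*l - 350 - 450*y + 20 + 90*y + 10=9*l^3 + l^2*(27*y + 45) + l*(63*y - 64) - 360*y - 320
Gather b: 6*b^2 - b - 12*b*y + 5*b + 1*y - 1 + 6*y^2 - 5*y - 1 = 6*b^2 + b*(4 - 12*y) + 6*y^2 - 4*y - 2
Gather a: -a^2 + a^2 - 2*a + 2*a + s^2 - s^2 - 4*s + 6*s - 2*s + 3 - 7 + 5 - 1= 0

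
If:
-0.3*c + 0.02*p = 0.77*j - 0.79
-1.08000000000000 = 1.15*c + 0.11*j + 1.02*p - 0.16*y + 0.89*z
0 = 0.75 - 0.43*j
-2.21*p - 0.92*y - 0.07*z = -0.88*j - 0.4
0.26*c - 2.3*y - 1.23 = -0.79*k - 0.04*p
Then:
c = -0.0406106272629416*z - 1.79008868569036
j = 1.74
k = 4.08295047324356*z + 2.63489173212043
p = 0.799832505342306 - 0.609159408944124*z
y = 1.38721988452882*z + 0.181797700134496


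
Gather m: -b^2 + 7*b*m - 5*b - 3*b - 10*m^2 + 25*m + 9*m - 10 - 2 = -b^2 - 8*b - 10*m^2 + m*(7*b + 34) - 12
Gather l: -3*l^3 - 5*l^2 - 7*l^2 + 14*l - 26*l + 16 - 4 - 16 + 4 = -3*l^3 - 12*l^2 - 12*l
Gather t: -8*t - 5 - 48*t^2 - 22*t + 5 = -48*t^2 - 30*t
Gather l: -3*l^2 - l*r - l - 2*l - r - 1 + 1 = -3*l^2 + l*(-r - 3) - r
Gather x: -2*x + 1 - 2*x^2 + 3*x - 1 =-2*x^2 + x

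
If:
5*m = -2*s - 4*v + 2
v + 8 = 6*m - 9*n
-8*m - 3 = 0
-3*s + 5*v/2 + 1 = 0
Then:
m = -3/8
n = -1471/1224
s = 219/272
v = 77/136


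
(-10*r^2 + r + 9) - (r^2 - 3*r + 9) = -11*r^2 + 4*r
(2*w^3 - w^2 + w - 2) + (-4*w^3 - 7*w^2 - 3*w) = -2*w^3 - 8*w^2 - 2*w - 2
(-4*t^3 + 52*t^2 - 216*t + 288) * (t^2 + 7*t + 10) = -4*t^5 + 24*t^4 + 108*t^3 - 704*t^2 - 144*t + 2880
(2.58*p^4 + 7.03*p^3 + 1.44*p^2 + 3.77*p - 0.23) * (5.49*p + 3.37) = 14.1642*p^5 + 47.2893*p^4 + 31.5967*p^3 + 25.5501*p^2 + 11.4422*p - 0.7751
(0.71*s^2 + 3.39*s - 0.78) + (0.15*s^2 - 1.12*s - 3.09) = 0.86*s^2 + 2.27*s - 3.87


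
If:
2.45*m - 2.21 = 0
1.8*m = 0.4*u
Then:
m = 0.90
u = 4.06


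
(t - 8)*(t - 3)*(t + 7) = t^3 - 4*t^2 - 53*t + 168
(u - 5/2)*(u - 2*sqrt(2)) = u^2 - 2*sqrt(2)*u - 5*u/2 + 5*sqrt(2)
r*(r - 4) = r^2 - 4*r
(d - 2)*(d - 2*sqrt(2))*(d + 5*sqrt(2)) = d^3 - 2*d^2 + 3*sqrt(2)*d^2 - 20*d - 6*sqrt(2)*d + 40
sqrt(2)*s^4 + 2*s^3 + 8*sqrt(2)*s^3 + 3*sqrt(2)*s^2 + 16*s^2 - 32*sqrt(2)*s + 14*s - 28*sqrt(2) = (s + 7)*(s - sqrt(2))*(s + 2*sqrt(2))*(sqrt(2)*s + sqrt(2))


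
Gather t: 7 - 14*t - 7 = -14*t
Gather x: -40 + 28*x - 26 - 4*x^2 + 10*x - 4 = -4*x^2 + 38*x - 70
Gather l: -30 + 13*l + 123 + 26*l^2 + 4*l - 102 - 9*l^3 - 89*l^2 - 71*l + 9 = -9*l^3 - 63*l^2 - 54*l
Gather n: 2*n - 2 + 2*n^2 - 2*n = 2*n^2 - 2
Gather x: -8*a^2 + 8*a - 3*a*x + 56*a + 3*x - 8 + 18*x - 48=-8*a^2 + 64*a + x*(21 - 3*a) - 56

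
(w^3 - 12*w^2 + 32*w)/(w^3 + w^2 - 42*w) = (w^2 - 12*w + 32)/(w^2 + w - 42)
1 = 1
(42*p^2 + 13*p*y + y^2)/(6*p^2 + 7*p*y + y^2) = (7*p + y)/(p + y)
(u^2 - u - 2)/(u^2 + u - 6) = (u + 1)/(u + 3)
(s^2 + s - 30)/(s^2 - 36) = (s - 5)/(s - 6)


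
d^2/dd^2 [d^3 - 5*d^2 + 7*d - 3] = 6*d - 10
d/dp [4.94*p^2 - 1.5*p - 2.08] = 9.88*p - 1.5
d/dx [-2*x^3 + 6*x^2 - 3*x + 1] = -6*x^2 + 12*x - 3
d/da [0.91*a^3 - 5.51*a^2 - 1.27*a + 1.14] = 2.73*a^2 - 11.02*a - 1.27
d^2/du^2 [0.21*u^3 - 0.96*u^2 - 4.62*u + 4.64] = 1.26*u - 1.92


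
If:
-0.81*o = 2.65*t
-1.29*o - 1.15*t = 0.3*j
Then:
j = 10.2345679012346*t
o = -3.2716049382716*t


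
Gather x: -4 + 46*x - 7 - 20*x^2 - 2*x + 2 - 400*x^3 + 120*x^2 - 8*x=-400*x^3 + 100*x^2 + 36*x - 9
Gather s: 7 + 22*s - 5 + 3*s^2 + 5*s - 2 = 3*s^2 + 27*s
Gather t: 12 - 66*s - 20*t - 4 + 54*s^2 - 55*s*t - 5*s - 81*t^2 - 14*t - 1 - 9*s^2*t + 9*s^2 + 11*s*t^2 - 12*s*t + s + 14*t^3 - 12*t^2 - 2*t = 63*s^2 - 70*s + 14*t^3 + t^2*(11*s - 93) + t*(-9*s^2 - 67*s - 36) + 7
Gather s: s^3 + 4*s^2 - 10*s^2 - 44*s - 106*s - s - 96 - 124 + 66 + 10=s^3 - 6*s^2 - 151*s - 144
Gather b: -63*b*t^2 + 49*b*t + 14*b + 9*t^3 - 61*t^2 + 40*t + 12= b*(-63*t^2 + 49*t + 14) + 9*t^3 - 61*t^2 + 40*t + 12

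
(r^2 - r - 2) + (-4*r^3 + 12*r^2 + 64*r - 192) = -4*r^3 + 13*r^2 + 63*r - 194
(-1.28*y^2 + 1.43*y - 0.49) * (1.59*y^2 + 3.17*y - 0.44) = -2.0352*y^4 - 1.7839*y^3 + 4.3172*y^2 - 2.1825*y + 0.2156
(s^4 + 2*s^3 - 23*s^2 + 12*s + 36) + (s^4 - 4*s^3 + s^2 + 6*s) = 2*s^4 - 2*s^3 - 22*s^2 + 18*s + 36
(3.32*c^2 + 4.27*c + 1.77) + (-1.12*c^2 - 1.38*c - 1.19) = 2.2*c^2 + 2.89*c + 0.58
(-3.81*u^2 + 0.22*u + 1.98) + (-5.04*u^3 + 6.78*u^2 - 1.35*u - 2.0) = -5.04*u^3 + 2.97*u^2 - 1.13*u - 0.02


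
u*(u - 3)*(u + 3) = u^3 - 9*u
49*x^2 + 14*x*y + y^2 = (7*x + y)^2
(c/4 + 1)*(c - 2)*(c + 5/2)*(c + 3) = c^4/4 + 15*c^3/8 + 21*c^2/8 - 29*c/4 - 15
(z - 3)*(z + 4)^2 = z^3 + 5*z^2 - 8*z - 48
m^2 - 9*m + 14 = (m - 7)*(m - 2)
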